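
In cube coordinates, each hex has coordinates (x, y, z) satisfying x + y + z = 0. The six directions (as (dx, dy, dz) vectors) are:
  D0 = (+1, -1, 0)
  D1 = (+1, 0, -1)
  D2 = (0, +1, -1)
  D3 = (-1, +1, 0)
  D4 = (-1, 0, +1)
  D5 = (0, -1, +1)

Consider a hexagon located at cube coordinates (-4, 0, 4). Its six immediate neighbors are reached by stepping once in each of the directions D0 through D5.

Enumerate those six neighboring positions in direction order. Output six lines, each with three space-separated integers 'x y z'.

Center: (-4, 0, 4). Add each direction:
  D0: (-4, 0, 4) + (1, -1, 0) = (-3, -1, 4)
  D1: (-4, 0, 4) + (1, 0, -1) = (-3, 0, 3)
  D2: (-4, 0, 4) + (0, 1, -1) = (-4, 1, 3)
  D3: (-4, 0, 4) + (-1, 1, 0) = (-5, 1, 4)
  D4: (-4, 0, 4) + (-1, 0, 1) = (-5, 0, 5)
  D5: (-4, 0, 4) + (0, -1, 1) = (-4, -1, 5)

Answer: -3 -1 4
-3 0 3
-4 1 3
-5 1 4
-5 0 5
-4 -1 5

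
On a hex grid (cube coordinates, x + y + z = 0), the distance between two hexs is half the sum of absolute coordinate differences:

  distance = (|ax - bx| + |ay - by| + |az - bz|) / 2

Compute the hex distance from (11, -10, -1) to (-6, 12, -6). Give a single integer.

Answer: 22

Derivation:
|ax - bx| = |11 - (-6)| = 17
|ay - by| = |-10 - 12| = 22
|az - bz| = |-1 - (-6)| = 5
distance = (17 + 22 + 5) / 2 = 44 / 2 = 22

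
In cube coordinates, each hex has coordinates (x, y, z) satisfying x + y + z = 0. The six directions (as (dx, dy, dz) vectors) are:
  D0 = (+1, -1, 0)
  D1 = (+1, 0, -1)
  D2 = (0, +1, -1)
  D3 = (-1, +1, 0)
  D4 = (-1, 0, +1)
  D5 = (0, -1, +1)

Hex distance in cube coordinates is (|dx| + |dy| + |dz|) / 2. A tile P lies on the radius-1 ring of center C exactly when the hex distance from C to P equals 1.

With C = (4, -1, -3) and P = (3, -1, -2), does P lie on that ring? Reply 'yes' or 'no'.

|px - cx| = |3 - 4| = 1
|py - cy| = |-1 - (-1)| = 0
|pz - cz| = |-2 - (-3)| = 1
distance = (1+0+1)/2 = 2/2 = 1
radius = 1; distance == radius -> yes

Answer: yes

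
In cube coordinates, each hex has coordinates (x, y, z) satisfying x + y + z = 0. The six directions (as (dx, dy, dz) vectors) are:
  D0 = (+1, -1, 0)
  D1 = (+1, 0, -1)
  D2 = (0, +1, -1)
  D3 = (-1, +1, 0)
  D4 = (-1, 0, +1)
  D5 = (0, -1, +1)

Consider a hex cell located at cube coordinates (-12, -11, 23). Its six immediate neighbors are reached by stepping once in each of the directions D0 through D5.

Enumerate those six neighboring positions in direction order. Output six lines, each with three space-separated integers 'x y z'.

Center: (-12, -11, 23). Add each direction:
  D0: (-12, -11, 23) + (1, -1, 0) = (-11, -12, 23)
  D1: (-12, -11, 23) + (1, 0, -1) = (-11, -11, 22)
  D2: (-12, -11, 23) + (0, 1, -1) = (-12, -10, 22)
  D3: (-12, -11, 23) + (-1, 1, 0) = (-13, -10, 23)
  D4: (-12, -11, 23) + (-1, 0, 1) = (-13, -11, 24)
  D5: (-12, -11, 23) + (0, -1, 1) = (-12, -12, 24)

Answer: -11 -12 23
-11 -11 22
-12 -10 22
-13 -10 23
-13 -11 24
-12 -12 24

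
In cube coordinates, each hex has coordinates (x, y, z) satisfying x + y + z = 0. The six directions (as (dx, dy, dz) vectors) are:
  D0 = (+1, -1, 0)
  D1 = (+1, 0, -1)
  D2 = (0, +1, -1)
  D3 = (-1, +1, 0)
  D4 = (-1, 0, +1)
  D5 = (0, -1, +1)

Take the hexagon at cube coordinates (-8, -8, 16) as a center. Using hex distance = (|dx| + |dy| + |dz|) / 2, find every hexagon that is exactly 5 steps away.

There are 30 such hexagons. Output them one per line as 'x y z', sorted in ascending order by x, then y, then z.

Walk ring at distance 5 from (-8, -8, 16):
Start at center + D4*5 = (-13, -8, 21)
  hex 0: (-13, -8, 21)
  hex 1: (-12, -9, 21)
  hex 2: (-11, -10, 21)
  hex 3: (-10, -11, 21)
  hex 4: (-9, -12, 21)
  hex 5: (-8, -13, 21)
  hex 6: (-7, -13, 20)
  hex 7: (-6, -13, 19)
  hex 8: (-5, -13, 18)
  hex 9: (-4, -13, 17)
  hex 10: (-3, -13, 16)
  hex 11: (-3, -12, 15)
  hex 12: (-3, -11, 14)
  hex 13: (-3, -10, 13)
  hex 14: (-3, -9, 12)
  hex 15: (-3, -8, 11)
  hex 16: (-4, -7, 11)
  hex 17: (-5, -6, 11)
  hex 18: (-6, -5, 11)
  hex 19: (-7, -4, 11)
  hex 20: (-8, -3, 11)
  hex 21: (-9, -3, 12)
  hex 22: (-10, -3, 13)
  hex 23: (-11, -3, 14)
  hex 24: (-12, -3, 15)
  hex 25: (-13, -3, 16)
  hex 26: (-13, -4, 17)
  hex 27: (-13, -5, 18)
  hex 28: (-13, -6, 19)
  hex 29: (-13, -7, 20)
Sorted: 30 hexes.

Answer: -13 -8 21
-13 -7 20
-13 -6 19
-13 -5 18
-13 -4 17
-13 -3 16
-12 -9 21
-12 -3 15
-11 -10 21
-11 -3 14
-10 -11 21
-10 -3 13
-9 -12 21
-9 -3 12
-8 -13 21
-8 -3 11
-7 -13 20
-7 -4 11
-6 -13 19
-6 -5 11
-5 -13 18
-5 -6 11
-4 -13 17
-4 -7 11
-3 -13 16
-3 -12 15
-3 -11 14
-3 -10 13
-3 -9 12
-3 -8 11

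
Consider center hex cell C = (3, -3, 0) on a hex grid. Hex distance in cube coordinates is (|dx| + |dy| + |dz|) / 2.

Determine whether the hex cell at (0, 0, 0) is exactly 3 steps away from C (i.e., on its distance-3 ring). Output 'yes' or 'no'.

|px - cx| = |0 - 3| = 3
|py - cy| = |0 - (-3)| = 3
|pz - cz| = |0 - 0| = 0
distance = (3+3+0)/2 = 6/2 = 3
radius = 3; distance == radius -> yes

Answer: yes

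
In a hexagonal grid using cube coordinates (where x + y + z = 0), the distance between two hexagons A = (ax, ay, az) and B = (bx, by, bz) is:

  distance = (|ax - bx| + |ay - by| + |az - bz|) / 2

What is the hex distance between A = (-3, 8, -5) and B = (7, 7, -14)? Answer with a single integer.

Answer: 10

Derivation:
|ax - bx| = |-3 - 7| = 10
|ay - by| = |8 - 7| = 1
|az - bz| = |-5 - (-14)| = 9
distance = (10 + 1 + 9) / 2 = 20 / 2 = 10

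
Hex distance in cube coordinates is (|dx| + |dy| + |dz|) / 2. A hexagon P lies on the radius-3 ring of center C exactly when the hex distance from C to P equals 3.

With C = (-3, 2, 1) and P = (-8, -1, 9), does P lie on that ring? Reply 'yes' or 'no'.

Answer: no

Derivation:
|px - cx| = |-8 - (-3)| = 5
|py - cy| = |-1 - 2| = 3
|pz - cz| = |9 - 1| = 8
distance = (5+3+8)/2 = 16/2 = 8
radius = 3; distance != radius -> no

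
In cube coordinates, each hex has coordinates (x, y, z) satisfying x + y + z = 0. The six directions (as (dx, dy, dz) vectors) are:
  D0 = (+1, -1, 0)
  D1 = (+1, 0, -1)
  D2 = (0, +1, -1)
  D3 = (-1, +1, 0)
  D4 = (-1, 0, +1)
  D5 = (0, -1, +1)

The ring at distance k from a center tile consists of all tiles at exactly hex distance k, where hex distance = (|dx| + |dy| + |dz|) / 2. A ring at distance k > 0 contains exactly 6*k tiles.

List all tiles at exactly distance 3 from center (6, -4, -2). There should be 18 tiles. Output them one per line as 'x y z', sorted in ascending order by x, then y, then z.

Walk ring at distance 3 from (6, -4, -2):
Start at center + D4*3 = (3, -4, 1)
  hex 0: (3, -4, 1)
  hex 1: (4, -5, 1)
  hex 2: (5, -6, 1)
  hex 3: (6, -7, 1)
  hex 4: (7, -7, 0)
  hex 5: (8, -7, -1)
  hex 6: (9, -7, -2)
  hex 7: (9, -6, -3)
  hex 8: (9, -5, -4)
  hex 9: (9, -4, -5)
  hex 10: (8, -3, -5)
  hex 11: (7, -2, -5)
  hex 12: (6, -1, -5)
  hex 13: (5, -1, -4)
  hex 14: (4, -1, -3)
  hex 15: (3, -1, -2)
  hex 16: (3, -2, -1)
  hex 17: (3, -3, 0)
Sorted: 18 hexes.

Answer: 3 -4 1
3 -3 0
3 -2 -1
3 -1 -2
4 -5 1
4 -1 -3
5 -6 1
5 -1 -4
6 -7 1
6 -1 -5
7 -7 0
7 -2 -5
8 -7 -1
8 -3 -5
9 -7 -2
9 -6 -3
9 -5 -4
9 -4 -5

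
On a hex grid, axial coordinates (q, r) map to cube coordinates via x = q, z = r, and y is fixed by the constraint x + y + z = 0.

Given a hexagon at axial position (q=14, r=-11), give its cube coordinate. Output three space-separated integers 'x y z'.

Answer: 14 -3 -11

Derivation:
x = q = 14
z = r = -11
y = -x - z = -(14) - (-11) = -3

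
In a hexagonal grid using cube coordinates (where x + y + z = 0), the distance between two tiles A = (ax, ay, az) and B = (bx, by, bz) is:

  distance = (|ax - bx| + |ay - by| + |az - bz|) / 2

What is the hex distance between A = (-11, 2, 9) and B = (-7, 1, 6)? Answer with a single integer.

|ax - bx| = |-11 - (-7)| = 4
|ay - by| = |2 - 1| = 1
|az - bz| = |9 - 6| = 3
distance = (4 + 1 + 3) / 2 = 8 / 2 = 4

Answer: 4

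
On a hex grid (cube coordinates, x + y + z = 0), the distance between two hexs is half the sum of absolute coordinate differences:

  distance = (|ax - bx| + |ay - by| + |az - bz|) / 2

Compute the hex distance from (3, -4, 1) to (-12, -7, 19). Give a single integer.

|ax - bx| = |3 - (-12)| = 15
|ay - by| = |-4 - (-7)| = 3
|az - bz| = |1 - 19| = 18
distance = (15 + 3 + 18) / 2 = 36 / 2 = 18

Answer: 18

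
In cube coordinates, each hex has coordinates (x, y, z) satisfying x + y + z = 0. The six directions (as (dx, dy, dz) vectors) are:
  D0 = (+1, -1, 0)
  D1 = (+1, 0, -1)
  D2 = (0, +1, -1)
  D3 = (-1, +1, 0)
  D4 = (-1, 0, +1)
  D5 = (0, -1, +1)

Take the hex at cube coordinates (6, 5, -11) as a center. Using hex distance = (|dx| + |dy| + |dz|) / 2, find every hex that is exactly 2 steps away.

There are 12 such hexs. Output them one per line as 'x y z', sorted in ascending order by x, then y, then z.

Walk ring at distance 2 from (6, 5, -11):
Start at center + D4*2 = (4, 5, -9)
  hex 0: (4, 5, -9)
  hex 1: (5, 4, -9)
  hex 2: (6, 3, -9)
  hex 3: (7, 3, -10)
  hex 4: (8, 3, -11)
  hex 5: (8, 4, -12)
  hex 6: (8, 5, -13)
  hex 7: (7, 6, -13)
  hex 8: (6, 7, -13)
  hex 9: (5, 7, -12)
  hex 10: (4, 7, -11)
  hex 11: (4, 6, -10)
Sorted: 12 hexes.

Answer: 4 5 -9
4 6 -10
4 7 -11
5 4 -9
5 7 -12
6 3 -9
6 7 -13
7 3 -10
7 6 -13
8 3 -11
8 4 -12
8 5 -13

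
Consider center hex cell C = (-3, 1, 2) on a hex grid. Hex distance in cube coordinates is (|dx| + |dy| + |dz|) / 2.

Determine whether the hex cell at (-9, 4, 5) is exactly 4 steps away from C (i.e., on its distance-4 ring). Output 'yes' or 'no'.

|px - cx| = |-9 - (-3)| = 6
|py - cy| = |4 - 1| = 3
|pz - cz| = |5 - 2| = 3
distance = (6+3+3)/2 = 12/2 = 6
radius = 4; distance != radius -> no

Answer: no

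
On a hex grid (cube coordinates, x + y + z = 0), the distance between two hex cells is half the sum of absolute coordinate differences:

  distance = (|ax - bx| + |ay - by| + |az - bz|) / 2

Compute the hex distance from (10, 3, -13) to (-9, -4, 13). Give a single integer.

Answer: 26

Derivation:
|ax - bx| = |10 - (-9)| = 19
|ay - by| = |3 - (-4)| = 7
|az - bz| = |-13 - 13| = 26
distance = (19 + 7 + 26) / 2 = 52 / 2 = 26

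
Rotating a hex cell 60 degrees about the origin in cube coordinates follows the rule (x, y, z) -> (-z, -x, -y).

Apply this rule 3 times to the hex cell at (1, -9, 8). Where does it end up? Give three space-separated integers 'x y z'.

Start: (1, -9, 8)
Step 1: (1, -9, 8) -> (-(8), -(1), -(-9)) = (-8, -1, 9)
Step 2: (-8, -1, 9) -> (-(9), -(-8), -(-1)) = (-9, 8, 1)
Step 3: (-9, 8, 1) -> (-(1), -(-9), -(8)) = (-1, 9, -8)

Answer: -1 9 -8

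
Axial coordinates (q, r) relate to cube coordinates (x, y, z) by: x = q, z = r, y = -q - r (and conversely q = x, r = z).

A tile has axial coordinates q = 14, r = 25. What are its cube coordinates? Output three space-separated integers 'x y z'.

Answer: 14 -39 25

Derivation:
x = q = 14
z = r = 25
y = -x - z = -(14) - (25) = -39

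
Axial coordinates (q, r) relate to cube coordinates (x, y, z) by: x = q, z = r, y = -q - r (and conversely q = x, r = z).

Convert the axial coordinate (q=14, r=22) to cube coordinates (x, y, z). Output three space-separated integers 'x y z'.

Answer: 14 -36 22

Derivation:
x = q = 14
z = r = 22
y = -x - z = -(14) - (22) = -36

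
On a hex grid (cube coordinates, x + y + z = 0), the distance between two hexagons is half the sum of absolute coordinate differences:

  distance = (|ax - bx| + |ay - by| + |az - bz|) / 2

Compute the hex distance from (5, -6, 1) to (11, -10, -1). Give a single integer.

|ax - bx| = |5 - 11| = 6
|ay - by| = |-6 - (-10)| = 4
|az - bz| = |1 - (-1)| = 2
distance = (6 + 4 + 2) / 2 = 12 / 2 = 6

Answer: 6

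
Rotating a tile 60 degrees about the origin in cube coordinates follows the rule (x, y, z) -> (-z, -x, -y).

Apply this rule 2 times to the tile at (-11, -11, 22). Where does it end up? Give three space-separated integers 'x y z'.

Answer: -11 22 -11

Derivation:
Start: (-11, -11, 22)
Step 1: (-11, -11, 22) -> (-(22), -(-11), -(-11)) = (-22, 11, 11)
Step 2: (-22, 11, 11) -> (-(11), -(-22), -(11)) = (-11, 22, -11)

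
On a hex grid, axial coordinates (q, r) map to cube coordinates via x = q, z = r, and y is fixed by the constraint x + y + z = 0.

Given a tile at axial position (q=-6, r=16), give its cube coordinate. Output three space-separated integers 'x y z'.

x = q = -6
z = r = 16
y = -x - z = -(-6) - (16) = -10

Answer: -6 -10 16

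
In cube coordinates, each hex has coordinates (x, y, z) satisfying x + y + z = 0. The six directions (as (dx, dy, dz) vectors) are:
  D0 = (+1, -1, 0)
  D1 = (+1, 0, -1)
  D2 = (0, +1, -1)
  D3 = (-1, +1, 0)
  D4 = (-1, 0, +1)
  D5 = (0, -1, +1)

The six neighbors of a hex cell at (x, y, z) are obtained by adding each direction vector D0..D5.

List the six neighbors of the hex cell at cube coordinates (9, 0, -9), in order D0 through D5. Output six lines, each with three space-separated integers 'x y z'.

Answer: 10 -1 -9
10 0 -10
9 1 -10
8 1 -9
8 0 -8
9 -1 -8

Derivation:
Center: (9, 0, -9). Add each direction:
  D0: (9, 0, -9) + (1, -1, 0) = (10, -1, -9)
  D1: (9, 0, -9) + (1, 0, -1) = (10, 0, -10)
  D2: (9, 0, -9) + (0, 1, -1) = (9, 1, -10)
  D3: (9, 0, -9) + (-1, 1, 0) = (8, 1, -9)
  D4: (9, 0, -9) + (-1, 0, 1) = (8, 0, -8)
  D5: (9, 0, -9) + (0, -1, 1) = (9, -1, -8)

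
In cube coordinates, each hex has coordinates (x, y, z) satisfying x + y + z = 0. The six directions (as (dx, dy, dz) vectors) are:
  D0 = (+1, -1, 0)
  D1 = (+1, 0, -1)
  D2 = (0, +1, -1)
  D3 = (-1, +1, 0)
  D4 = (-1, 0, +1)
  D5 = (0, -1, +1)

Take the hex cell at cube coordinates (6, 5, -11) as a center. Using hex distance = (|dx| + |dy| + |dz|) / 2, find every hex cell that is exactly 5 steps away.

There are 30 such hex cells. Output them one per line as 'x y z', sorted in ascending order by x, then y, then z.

Walk ring at distance 5 from (6, 5, -11):
Start at center + D4*5 = (1, 5, -6)
  hex 0: (1, 5, -6)
  hex 1: (2, 4, -6)
  hex 2: (3, 3, -6)
  hex 3: (4, 2, -6)
  hex 4: (5, 1, -6)
  hex 5: (6, 0, -6)
  hex 6: (7, 0, -7)
  hex 7: (8, 0, -8)
  hex 8: (9, 0, -9)
  hex 9: (10, 0, -10)
  hex 10: (11, 0, -11)
  hex 11: (11, 1, -12)
  hex 12: (11, 2, -13)
  hex 13: (11, 3, -14)
  hex 14: (11, 4, -15)
  hex 15: (11, 5, -16)
  hex 16: (10, 6, -16)
  hex 17: (9, 7, -16)
  hex 18: (8, 8, -16)
  hex 19: (7, 9, -16)
  hex 20: (6, 10, -16)
  hex 21: (5, 10, -15)
  hex 22: (4, 10, -14)
  hex 23: (3, 10, -13)
  hex 24: (2, 10, -12)
  hex 25: (1, 10, -11)
  hex 26: (1, 9, -10)
  hex 27: (1, 8, -9)
  hex 28: (1, 7, -8)
  hex 29: (1, 6, -7)
Sorted: 30 hexes.

Answer: 1 5 -6
1 6 -7
1 7 -8
1 8 -9
1 9 -10
1 10 -11
2 4 -6
2 10 -12
3 3 -6
3 10 -13
4 2 -6
4 10 -14
5 1 -6
5 10 -15
6 0 -6
6 10 -16
7 0 -7
7 9 -16
8 0 -8
8 8 -16
9 0 -9
9 7 -16
10 0 -10
10 6 -16
11 0 -11
11 1 -12
11 2 -13
11 3 -14
11 4 -15
11 5 -16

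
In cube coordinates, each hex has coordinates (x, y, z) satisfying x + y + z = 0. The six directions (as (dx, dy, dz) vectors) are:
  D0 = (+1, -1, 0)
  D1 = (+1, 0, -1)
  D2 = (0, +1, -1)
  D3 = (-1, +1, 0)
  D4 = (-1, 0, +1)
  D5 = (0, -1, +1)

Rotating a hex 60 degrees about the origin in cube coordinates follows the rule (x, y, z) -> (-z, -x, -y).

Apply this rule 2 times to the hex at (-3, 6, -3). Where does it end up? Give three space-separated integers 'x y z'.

Start: (-3, 6, -3)
Step 1: (-3, 6, -3) -> (-(-3), -(-3), -(6)) = (3, 3, -6)
Step 2: (3, 3, -6) -> (-(-6), -(3), -(3)) = (6, -3, -3)

Answer: 6 -3 -3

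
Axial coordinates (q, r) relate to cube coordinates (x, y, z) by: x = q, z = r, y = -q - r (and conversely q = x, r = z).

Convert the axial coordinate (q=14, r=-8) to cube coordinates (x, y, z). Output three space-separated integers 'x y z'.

Answer: 14 -6 -8

Derivation:
x = q = 14
z = r = -8
y = -x - z = -(14) - (-8) = -6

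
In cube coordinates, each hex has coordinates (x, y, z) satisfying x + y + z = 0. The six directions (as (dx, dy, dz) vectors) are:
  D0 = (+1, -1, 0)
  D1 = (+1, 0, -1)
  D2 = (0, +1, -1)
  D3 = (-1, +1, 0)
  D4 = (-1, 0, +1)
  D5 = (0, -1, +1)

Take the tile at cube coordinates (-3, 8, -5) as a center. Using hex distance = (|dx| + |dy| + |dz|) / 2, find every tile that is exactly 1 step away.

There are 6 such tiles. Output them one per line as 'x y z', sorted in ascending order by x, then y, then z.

Answer: -4 8 -4
-4 9 -5
-3 7 -4
-3 9 -6
-2 7 -5
-2 8 -6

Derivation:
Walk ring at distance 1 from (-3, 8, -5):
Start at center + D4*1 = (-4, 8, -4)
  hex 0: (-4, 8, -4)
  hex 1: (-3, 7, -4)
  hex 2: (-2, 7, -5)
  hex 3: (-2, 8, -6)
  hex 4: (-3, 9, -6)
  hex 5: (-4, 9, -5)
Sorted: 6 hexes.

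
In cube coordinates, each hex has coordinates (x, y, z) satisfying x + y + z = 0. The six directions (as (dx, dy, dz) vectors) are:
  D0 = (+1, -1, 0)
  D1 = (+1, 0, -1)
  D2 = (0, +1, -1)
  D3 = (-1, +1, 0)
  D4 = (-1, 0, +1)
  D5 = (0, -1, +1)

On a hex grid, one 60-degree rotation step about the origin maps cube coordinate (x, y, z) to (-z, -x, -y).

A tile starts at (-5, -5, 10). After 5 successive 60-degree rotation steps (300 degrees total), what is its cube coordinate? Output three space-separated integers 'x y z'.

Start: (-5, -5, 10)
Step 1: (-5, -5, 10) -> (-(10), -(-5), -(-5)) = (-10, 5, 5)
Step 2: (-10, 5, 5) -> (-(5), -(-10), -(5)) = (-5, 10, -5)
Step 3: (-5, 10, -5) -> (-(-5), -(-5), -(10)) = (5, 5, -10)
Step 4: (5, 5, -10) -> (-(-10), -(5), -(5)) = (10, -5, -5)
Step 5: (10, -5, -5) -> (-(-5), -(10), -(-5)) = (5, -10, 5)

Answer: 5 -10 5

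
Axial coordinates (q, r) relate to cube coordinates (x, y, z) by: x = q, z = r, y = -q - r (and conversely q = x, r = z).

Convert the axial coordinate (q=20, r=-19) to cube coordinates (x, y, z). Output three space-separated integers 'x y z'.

Answer: 20 -1 -19

Derivation:
x = q = 20
z = r = -19
y = -x - z = -(20) - (-19) = -1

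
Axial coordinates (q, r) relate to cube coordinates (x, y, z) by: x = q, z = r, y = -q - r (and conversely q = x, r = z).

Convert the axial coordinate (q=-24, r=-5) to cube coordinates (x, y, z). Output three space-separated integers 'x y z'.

x = q = -24
z = r = -5
y = -x - z = -(-24) - (-5) = 29

Answer: -24 29 -5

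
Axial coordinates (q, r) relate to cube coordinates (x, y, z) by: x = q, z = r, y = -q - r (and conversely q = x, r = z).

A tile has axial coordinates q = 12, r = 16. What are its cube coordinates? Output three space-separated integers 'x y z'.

Answer: 12 -28 16

Derivation:
x = q = 12
z = r = 16
y = -x - z = -(12) - (16) = -28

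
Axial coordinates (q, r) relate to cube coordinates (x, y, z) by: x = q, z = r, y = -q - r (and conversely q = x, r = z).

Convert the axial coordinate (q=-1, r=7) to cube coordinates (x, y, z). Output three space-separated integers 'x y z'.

x = q = -1
z = r = 7
y = -x - z = -(-1) - (7) = -6

Answer: -1 -6 7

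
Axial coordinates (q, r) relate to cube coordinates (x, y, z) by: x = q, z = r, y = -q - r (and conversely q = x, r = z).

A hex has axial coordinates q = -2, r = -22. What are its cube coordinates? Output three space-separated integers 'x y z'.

x = q = -2
z = r = -22
y = -x - z = -(-2) - (-22) = 24

Answer: -2 24 -22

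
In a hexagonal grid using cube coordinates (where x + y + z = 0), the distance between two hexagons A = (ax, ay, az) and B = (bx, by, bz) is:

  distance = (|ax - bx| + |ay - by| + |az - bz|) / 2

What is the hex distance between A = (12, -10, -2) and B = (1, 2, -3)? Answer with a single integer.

Answer: 12

Derivation:
|ax - bx| = |12 - 1| = 11
|ay - by| = |-10 - 2| = 12
|az - bz| = |-2 - (-3)| = 1
distance = (11 + 12 + 1) / 2 = 24 / 2 = 12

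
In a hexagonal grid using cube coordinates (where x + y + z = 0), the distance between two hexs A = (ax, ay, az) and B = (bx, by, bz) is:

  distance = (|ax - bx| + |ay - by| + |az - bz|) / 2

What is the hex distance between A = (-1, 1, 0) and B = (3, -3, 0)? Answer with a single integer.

|ax - bx| = |-1 - 3| = 4
|ay - by| = |1 - (-3)| = 4
|az - bz| = |0 - 0| = 0
distance = (4 + 4 + 0) / 2 = 8 / 2 = 4

Answer: 4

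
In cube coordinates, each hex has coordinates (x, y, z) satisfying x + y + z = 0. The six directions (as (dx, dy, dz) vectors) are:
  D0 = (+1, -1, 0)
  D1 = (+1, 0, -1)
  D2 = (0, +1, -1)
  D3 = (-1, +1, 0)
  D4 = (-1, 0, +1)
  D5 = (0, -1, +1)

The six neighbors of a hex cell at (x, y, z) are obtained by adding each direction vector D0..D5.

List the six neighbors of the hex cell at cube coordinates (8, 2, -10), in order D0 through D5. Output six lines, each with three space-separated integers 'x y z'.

Answer: 9 1 -10
9 2 -11
8 3 -11
7 3 -10
7 2 -9
8 1 -9

Derivation:
Center: (8, 2, -10). Add each direction:
  D0: (8, 2, -10) + (1, -1, 0) = (9, 1, -10)
  D1: (8, 2, -10) + (1, 0, -1) = (9, 2, -11)
  D2: (8, 2, -10) + (0, 1, -1) = (8, 3, -11)
  D3: (8, 2, -10) + (-1, 1, 0) = (7, 3, -10)
  D4: (8, 2, -10) + (-1, 0, 1) = (7, 2, -9)
  D5: (8, 2, -10) + (0, -1, 1) = (8, 1, -9)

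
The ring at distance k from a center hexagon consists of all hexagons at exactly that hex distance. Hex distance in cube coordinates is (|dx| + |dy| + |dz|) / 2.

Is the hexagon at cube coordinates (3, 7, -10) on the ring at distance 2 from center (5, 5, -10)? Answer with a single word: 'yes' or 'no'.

|px - cx| = |3 - 5| = 2
|py - cy| = |7 - 5| = 2
|pz - cz| = |-10 - (-10)| = 0
distance = (2+2+0)/2 = 4/2 = 2
radius = 2; distance == radius -> yes

Answer: yes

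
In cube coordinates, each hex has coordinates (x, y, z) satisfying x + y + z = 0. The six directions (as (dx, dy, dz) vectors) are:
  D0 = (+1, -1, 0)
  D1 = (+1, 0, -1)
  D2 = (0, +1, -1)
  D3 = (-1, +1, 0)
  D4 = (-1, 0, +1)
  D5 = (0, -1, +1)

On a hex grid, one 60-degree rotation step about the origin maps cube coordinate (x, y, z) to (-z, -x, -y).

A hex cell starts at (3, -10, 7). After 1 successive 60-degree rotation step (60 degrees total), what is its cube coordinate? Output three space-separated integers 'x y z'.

Start: (3, -10, 7)
Step 1: (3, -10, 7) -> (-(7), -(3), -(-10)) = (-7, -3, 10)

Answer: -7 -3 10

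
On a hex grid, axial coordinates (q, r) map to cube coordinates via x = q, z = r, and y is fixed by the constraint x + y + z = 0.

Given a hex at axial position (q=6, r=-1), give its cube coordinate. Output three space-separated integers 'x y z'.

x = q = 6
z = r = -1
y = -x - z = -(6) - (-1) = -5

Answer: 6 -5 -1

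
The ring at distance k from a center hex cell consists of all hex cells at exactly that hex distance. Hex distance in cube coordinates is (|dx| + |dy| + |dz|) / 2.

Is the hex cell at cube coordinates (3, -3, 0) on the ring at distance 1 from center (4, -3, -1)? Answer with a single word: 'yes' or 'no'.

Answer: yes

Derivation:
|px - cx| = |3 - 4| = 1
|py - cy| = |-3 - (-3)| = 0
|pz - cz| = |0 - (-1)| = 1
distance = (1+0+1)/2 = 2/2 = 1
radius = 1; distance == radius -> yes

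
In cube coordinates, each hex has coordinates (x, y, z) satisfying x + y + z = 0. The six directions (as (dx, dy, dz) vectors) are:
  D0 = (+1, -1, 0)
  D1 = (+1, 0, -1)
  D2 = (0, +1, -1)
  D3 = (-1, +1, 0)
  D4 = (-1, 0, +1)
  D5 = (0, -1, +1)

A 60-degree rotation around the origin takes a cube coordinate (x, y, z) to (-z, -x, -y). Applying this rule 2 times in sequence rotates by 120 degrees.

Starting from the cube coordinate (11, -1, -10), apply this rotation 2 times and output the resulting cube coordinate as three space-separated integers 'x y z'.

Answer: -1 -10 11

Derivation:
Start: (11, -1, -10)
Step 1: (11, -1, -10) -> (-(-10), -(11), -(-1)) = (10, -11, 1)
Step 2: (10, -11, 1) -> (-(1), -(10), -(-11)) = (-1, -10, 11)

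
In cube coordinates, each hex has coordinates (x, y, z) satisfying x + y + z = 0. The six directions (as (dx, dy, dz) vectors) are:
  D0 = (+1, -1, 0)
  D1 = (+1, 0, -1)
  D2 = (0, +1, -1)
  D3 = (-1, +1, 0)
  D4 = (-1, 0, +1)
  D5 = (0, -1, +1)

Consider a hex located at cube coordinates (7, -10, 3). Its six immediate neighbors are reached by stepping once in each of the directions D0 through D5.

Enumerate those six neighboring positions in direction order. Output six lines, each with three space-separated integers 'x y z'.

Center: (7, -10, 3). Add each direction:
  D0: (7, -10, 3) + (1, -1, 0) = (8, -11, 3)
  D1: (7, -10, 3) + (1, 0, -1) = (8, -10, 2)
  D2: (7, -10, 3) + (0, 1, -1) = (7, -9, 2)
  D3: (7, -10, 3) + (-1, 1, 0) = (6, -9, 3)
  D4: (7, -10, 3) + (-1, 0, 1) = (6, -10, 4)
  D5: (7, -10, 3) + (0, -1, 1) = (7, -11, 4)

Answer: 8 -11 3
8 -10 2
7 -9 2
6 -9 3
6 -10 4
7 -11 4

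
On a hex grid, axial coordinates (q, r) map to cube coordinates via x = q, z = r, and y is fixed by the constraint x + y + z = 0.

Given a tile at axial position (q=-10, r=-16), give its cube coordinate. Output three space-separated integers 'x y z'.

x = q = -10
z = r = -16
y = -x - z = -(-10) - (-16) = 26

Answer: -10 26 -16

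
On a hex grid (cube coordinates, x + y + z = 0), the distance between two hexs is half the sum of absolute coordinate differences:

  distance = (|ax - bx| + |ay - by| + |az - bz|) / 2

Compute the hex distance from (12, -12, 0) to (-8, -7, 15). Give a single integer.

Answer: 20

Derivation:
|ax - bx| = |12 - (-8)| = 20
|ay - by| = |-12 - (-7)| = 5
|az - bz| = |0 - 15| = 15
distance = (20 + 5 + 15) / 2 = 40 / 2 = 20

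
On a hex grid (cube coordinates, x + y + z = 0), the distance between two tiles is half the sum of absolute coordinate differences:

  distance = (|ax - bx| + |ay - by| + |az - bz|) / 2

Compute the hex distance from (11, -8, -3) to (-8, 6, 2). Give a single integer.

|ax - bx| = |11 - (-8)| = 19
|ay - by| = |-8 - 6| = 14
|az - bz| = |-3 - 2| = 5
distance = (19 + 14 + 5) / 2 = 38 / 2 = 19

Answer: 19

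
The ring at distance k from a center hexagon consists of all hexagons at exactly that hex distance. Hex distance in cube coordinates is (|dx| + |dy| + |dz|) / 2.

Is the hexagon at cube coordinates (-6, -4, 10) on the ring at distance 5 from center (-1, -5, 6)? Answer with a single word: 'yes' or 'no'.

|px - cx| = |-6 - (-1)| = 5
|py - cy| = |-4 - (-5)| = 1
|pz - cz| = |10 - 6| = 4
distance = (5+1+4)/2 = 10/2 = 5
radius = 5; distance == radius -> yes

Answer: yes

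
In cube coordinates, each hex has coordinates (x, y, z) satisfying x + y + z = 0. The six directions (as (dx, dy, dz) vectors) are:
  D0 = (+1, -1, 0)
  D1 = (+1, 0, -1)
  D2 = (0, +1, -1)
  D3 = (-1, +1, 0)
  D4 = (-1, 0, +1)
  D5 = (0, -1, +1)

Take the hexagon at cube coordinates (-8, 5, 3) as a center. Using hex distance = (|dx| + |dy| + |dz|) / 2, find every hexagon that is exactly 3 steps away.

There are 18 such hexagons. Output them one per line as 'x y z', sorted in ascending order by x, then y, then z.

Answer: -11 5 6
-11 6 5
-11 7 4
-11 8 3
-10 4 6
-10 8 2
-9 3 6
-9 8 1
-8 2 6
-8 8 0
-7 2 5
-7 7 0
-6 2 4
-6 6 0
-5 2 3
-5 3 2
-5 4 1
-5 5 0

Derivation:
Walk ring at distance 3 from (-8, 5, 3):
Start at center + D4*3 = (-11, 5, 6)
  hex 0: (-11, 5, 6)
  hex 1: (-10, 4, 6)
  hex 2: (-9, 3, 6)
  hex 3: (-8, 2, 6)
  hex 4: (-7, 2, 5)
  hex 5: (-6, 2, 4)
  hex 6: (-5, 2, 3)
  hex 7: (-5, 3, 2)
  hex 8: (-5, 4, 1)
  hex 9: (-5, 5, 0)
  hex 10: (-6, 6, 0)
  hex 11: (-7, 7, 0)
  hex 12: (-8, 8, 0)
  hex 13: (-9, 8, 1)
  hex 14: (-10, 8, 2)
  hex 15: (-11, 8, 3)
  hex 16: (-11, 7, 4)
  hex 17: (-11, 6, 5)
Sorted: 18 hexes.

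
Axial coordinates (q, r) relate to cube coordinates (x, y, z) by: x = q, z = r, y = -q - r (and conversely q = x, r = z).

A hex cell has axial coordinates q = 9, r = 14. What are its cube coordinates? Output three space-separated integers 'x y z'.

Answer: 9 -23 14

Derivation:
x = q = 9
z = r = 14
y = -x - z = -(9) - (14) = -23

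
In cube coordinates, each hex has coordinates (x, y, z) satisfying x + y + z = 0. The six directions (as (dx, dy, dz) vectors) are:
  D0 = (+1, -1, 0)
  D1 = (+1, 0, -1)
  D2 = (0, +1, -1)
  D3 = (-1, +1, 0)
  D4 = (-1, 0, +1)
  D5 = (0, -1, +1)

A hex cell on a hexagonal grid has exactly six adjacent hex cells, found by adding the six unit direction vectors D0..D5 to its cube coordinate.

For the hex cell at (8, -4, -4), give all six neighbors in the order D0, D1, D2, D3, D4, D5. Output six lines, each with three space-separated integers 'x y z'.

Answer: 9 -5 -4
9 -4 -5
8 -3 -5
7 -3 -4
7 -4 -3
8 -5 -3

Derivation:
Center: (8, -4, -4). Add each direction:
  D0: (8, -4, -4) + (1, -1, 0) = (9, -5, -4)
  D1: (8, -4, -4) + (1, 0, -1) = (9, -4, -5)
  D2: (8, -4, -4) + (0, 1, -1) = (8, -3, -5)
  D3: (8, -4, -4) + (-1, 1, 0) = (7, -3, -4)
  D4: (8, -4, -4) + (-1, 0, 1) = (7, -4, -3)
  D5: (8, -4, -4) + (0, -1, 1) = (8, -5, -3)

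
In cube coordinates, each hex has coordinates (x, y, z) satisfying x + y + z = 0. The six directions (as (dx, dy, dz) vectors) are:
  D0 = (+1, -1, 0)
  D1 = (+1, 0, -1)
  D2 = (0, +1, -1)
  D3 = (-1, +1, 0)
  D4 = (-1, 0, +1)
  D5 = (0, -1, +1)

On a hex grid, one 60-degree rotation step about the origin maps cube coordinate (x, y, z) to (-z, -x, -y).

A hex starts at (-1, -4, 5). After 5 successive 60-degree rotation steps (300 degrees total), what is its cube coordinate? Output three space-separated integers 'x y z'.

Start: (-1, -4, 5)
Step 1: (-1, -4, 5) -> (-(5), -(-1), -(-4)) = (-5, 1, 4)
Step 2: (-5, 1, 4) -> (-(4), -(-5), -(1)) = (-4, 5, -1)
Step 3: (-4, 5, -1) -> (-(-1), -(-4), -(5)) = (1, 4, -5)
Step 4: (1, 4, -5) -> (-(-5), -(1), -(4)) = (5, -1, -4)
Step 5: (5, -1, -4) -> (-(-4), -(5), -(-1)) = (4, -5, 1)

Answer: 4 -5 1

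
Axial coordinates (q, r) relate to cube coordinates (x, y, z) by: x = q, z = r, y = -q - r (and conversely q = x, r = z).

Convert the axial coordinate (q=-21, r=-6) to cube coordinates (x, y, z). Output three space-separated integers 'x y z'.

Answer: -21 27 -6

Derivation:
x = q = -21
z = r = -6
y = -x - z = -(-21) - (-6) = 27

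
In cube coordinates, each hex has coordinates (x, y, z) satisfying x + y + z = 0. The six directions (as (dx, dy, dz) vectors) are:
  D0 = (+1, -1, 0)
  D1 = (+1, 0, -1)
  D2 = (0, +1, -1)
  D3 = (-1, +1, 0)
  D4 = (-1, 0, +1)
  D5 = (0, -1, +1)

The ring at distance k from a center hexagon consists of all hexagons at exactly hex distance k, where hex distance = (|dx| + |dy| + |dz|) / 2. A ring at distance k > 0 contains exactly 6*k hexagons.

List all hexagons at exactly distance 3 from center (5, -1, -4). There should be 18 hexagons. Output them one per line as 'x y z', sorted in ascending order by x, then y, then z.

Answer: 2 -1 -1
2 0 -2
2 1 -3
2 2 -4
3 -2 -1
3 2 -5
4 -3 -1
4 2 -6
5 -4 -1
5 2 -7
6 -4 -2
6 1 -7
7 -4 -3
7 0 -7
8 -4 -4
8 -3 -5
8 -2 -6
8 -1 -7

Derivation:
Walk ring at distance 3 from (5, -1, -4):
Start at center + D4*3 = (2, -1, -1)
  hex 0: (2, -1, -1)
  hex 1: (3, -2, -1)
  hex 2: (4, -3, -1)
  hex 3: (5, -4, -1)
  hex 4: (6, -4, -2)
  hex 5: (7, -4, -3)
  hex 6: (8, -4, -4)
  hex 7: (8, -3, -5)
  hex 8: (8, -2, -6)
  hex 9: (8, -1, -7)
  hex 10: (7, 0, -7)
  hex 11: (6, 1, -7)
  hex 12: (5, 2, -7)
  hex 13: (4, 2, -6)
  hex 14: (3, 2, -5)
  hex 15: (2, 2, -4)
  hex 16: (2, 1, -3)
  hex 17: (2, 0, -2)
Sorted: 18 hexes.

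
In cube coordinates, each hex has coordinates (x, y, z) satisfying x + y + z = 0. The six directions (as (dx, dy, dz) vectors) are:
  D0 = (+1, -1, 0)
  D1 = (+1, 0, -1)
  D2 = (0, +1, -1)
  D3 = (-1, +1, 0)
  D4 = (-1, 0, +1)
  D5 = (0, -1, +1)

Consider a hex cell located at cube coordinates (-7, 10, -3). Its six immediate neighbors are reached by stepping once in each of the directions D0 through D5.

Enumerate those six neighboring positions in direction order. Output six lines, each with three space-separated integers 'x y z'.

Center: (-7, 10, -3). Add each direction:
  D0: (-7, 10, -3) + (1, -1, 0) = (-6, 9, -3)
  D1: (-7, 10, -3) + (1, 0, -1) = (-6, 10, -4)
  D2: (-7, 10, -3) + (0, 1, -1) = (-7, 11, -4)
  D3: (-7, 10, -3) + (-1, 1, 0) = (-8, 11, -3)
  D4: (-7, 10, -3) + (-1, 0, 1) = (-8, 10, -2)
  D5: (-7, 10, -3) + (0, -1, 1) = (-7, 9, -2)

Answer: -6 9 -3
-6 10 -4
-7 11 -4
-8 11 -3
-8 10 -2
-7 9 -2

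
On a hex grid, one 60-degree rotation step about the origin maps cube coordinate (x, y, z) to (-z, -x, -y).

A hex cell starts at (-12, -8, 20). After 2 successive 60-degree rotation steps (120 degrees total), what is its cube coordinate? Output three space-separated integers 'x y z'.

Start: (-12, -8, 20)
Step 1: (-12, -8, 20) -> (-(20), -(-12), -(-8)) = (-20, 12, 8)
Step 2: (-20, 12, 8) -> (-(8), -(-20), -(12)) = (-8, 20, -12)

Answer: -8 20 -12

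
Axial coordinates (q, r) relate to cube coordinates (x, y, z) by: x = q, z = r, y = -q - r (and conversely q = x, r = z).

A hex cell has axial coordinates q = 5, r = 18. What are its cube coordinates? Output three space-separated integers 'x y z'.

Answer: 5 -23 18

Derivation:
x = q = 5
z = r = 18
y = -x - z = -(5) - (18) = -23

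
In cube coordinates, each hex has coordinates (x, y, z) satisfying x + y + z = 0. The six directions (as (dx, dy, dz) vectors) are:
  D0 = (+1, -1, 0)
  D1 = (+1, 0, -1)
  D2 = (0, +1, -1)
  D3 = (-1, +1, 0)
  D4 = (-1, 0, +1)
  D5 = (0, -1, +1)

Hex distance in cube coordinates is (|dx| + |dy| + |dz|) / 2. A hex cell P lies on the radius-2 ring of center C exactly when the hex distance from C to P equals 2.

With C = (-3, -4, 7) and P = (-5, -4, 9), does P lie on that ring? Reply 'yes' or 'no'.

Answer: yes

Derivation:
|px - cx| = |-5 - (-3)| = 2
|py - cy| = |-4 - (-4)| = 0
|pz - cz| = |9 - 7| = 2
distance = (2+0+2)/2 = 4/2 = 2
radius = 2; distance == radius -> yes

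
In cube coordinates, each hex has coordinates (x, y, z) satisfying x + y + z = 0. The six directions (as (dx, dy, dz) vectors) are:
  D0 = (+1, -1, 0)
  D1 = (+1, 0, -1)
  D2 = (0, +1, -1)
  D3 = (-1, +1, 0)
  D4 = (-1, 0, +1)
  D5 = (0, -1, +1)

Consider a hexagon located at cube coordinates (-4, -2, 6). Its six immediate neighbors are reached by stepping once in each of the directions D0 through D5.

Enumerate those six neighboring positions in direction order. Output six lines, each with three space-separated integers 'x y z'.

Center: (-4, -2, 6). Add each direction:
  D0: (-4, -2, 6) + (1, -1, 0) = (-3, -3, 6)
  D1: (-4, -2, 6) + (1, 0, -1) = (-3, -2, 5)
  D2: (-4, -2, 6) + (0, 1, -1) = (-4, -1, 5)
  D3: (-4, -2, 6) + (-1, 1, 0) = (-5, -1, 6)
  D4: (-4, -2, 6) + (-1, 0, 1) = (-5, -2, 7)
  D5: (-4, -2, 6) + (0, -1, 1) = (-4, -3, 7)

Answer: -3 -3 6
-3 -2 5
-4 -1 5
-5 -1 6
-5 -2 7
-4 -3 7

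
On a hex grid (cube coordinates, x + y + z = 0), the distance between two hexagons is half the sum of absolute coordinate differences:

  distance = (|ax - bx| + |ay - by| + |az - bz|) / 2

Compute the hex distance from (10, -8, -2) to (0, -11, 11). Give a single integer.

Answer: 13

Derivation:
|ax - bx| = |10 - 0| = 10
|ay - by| = |-8 - (-11)| = 3
|az - bz| = |-2 - 11| = 13
distance = (10 + 3 + 13) / 2 = 26 / 2 = 13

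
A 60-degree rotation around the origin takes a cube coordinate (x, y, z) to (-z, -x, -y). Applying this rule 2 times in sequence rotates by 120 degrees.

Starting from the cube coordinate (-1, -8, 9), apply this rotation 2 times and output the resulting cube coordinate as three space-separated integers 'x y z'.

Start: (-1, -8, 9)
Step 1: (-1, -8, 9) -> (-(9), -(-1), -(-8)) = (-9, 1, 8)
Step 2: (-9, 1, 8) -> (-(8), -(-9), -(1)) = (-8, 9, -1)

Answer: -8 9 -1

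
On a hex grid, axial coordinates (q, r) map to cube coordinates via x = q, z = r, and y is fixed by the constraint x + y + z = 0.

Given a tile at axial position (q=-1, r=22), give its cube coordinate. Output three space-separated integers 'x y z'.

Answer: -1 -21 22

Derivation:
x = q = -1
z = r = 22
y = -x - z = -(-1) - (22) = -21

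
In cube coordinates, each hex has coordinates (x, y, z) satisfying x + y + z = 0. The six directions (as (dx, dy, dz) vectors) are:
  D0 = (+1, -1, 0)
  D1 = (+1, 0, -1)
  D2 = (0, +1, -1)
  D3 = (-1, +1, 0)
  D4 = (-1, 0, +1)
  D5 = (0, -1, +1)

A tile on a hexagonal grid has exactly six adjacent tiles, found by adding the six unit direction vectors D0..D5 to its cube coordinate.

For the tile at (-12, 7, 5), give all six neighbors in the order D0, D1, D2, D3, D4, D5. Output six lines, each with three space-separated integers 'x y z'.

Center: (-12, 7, 5). Add each direction:
  D0: (-12, 7, 5) + (1, -1, 0) = (-11, 6, 5)
  D1: (-12, 7, 5) + (1, 0, -1) = (-11, 7, 4)
  D2: (-12, 7, 5) + (0, 1, -1) = (-12, 8, 4)
  D3: (-12, 7, 5) + (-1, 1, 0) = (-13, 8, 5)
  D4: (-12, 7, 5) + (-1, 0, 1) = (-13, 7, 6)
  D5: (-12, 7, 5) + (0, -1, 1) = (-12, 6, 6)

Answer: -11 6 5
-11 7 4
-12 8 4
-13 8 5
-13 7 6
-12 6 6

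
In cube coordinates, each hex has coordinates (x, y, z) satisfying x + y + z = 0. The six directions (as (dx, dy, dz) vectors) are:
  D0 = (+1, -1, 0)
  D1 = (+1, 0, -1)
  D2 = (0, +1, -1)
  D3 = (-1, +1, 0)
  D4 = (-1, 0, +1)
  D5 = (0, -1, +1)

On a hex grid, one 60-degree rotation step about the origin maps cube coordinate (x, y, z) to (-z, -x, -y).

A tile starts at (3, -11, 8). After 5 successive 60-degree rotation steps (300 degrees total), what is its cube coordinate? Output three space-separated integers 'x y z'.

Start: (3, -11, 8)
Step 1: (3, -11, 8) -> (-(8), -(3), -(-11)) = (-8, -3, 11)
Step 2: (-8, -3, 11) -> (-(11), -(-8), -(-3)) = (-11, 8, 3)
Step 3: (-11, 8, 3) -> (-(3), -(-11), -(8)) = (-3, 11, -8)
Step 4: (-3, 11, -8) -> (-(-8), -(-3), -(11)) = (8, 3, -11)
Step 5: (8, 3, -11) -> (-(-11), -(8), -(3)) = (11, -8, -3)

Answer: 11 -8 -3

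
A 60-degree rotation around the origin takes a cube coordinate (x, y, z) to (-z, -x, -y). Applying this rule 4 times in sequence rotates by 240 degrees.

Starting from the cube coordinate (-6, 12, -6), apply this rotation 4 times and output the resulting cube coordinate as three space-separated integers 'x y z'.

Answer: -6 -6 12

Derivation:
Start: (-6, 12, -6)
Step 1: (-6, 12, -6) -> (-(-6), -(-6), -(12)) = (6, 6, -12)
Step 2: (6, 6, -12) -> (-(-12), -(6), -(6)) = (12, -6, -6)
Step 3: (12, -6, -6) -> (-(-6), -(12), -(-6)) = (6, -12, 6)
Step 4: (6, -12, 6) -> (-(6), -(6), -(-12)) = (-6, -6, 12)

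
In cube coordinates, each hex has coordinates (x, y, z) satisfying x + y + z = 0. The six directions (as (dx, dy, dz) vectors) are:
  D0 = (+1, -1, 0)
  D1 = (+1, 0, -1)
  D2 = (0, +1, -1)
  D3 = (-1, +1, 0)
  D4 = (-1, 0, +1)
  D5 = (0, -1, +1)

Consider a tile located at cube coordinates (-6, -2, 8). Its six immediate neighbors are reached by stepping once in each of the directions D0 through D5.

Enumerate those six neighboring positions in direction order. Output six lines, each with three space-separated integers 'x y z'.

Answer: -5 -3 8
-5 -2 7
-6 -1 7
-7 -1 8
-7 -2 9
-6 -3 9

Derivation:
Center: (-6, -2, 8). Add each direction:
  D0: (-6, -2, 8) + (1, -1, 0) = (-5, -3, 8)
  D1: (-6, -2, 8) + (1, 0, -1) = (-5, -2, 7)
  D2: (-6, -2, 8) + (0, 1, -1) = (-6, -1, 7)
  D3: (-6, -2, 8) + (-1, 1, 0) = (-7, -1, 8)
  D4: (-6, -2, 8) + (-1, 0, 1) = (-7, -2, 9)
  D5: (-6, -2, 8) + (0, -1, 1) = (-6, -3, 9)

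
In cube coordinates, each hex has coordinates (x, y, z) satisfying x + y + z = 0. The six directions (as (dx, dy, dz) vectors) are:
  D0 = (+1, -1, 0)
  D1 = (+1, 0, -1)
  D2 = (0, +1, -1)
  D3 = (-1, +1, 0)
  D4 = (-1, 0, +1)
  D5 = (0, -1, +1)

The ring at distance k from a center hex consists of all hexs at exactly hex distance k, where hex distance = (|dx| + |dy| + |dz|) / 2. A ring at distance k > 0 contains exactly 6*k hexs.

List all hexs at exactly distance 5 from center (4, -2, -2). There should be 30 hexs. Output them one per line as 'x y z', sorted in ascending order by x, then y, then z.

Walk ring at distance 5 from (4, -2, -2):
Start at center + D4*5 = (-1, -2, 3)
  hex 0: (-1, -2, 3)
  hex 1: (0, -3, 3)
  hex 2: (1, -4, 3)
  hex 3: (2, -5, 3)
  hex 4: (3, -6, 3)
  hex 5: (4, -7, 3)
  hex 6: (5, -7, 2)
  hex 7: (6, -7, 1)
  hex 8: (7, -7, 0)
  hex 9: (8, -7, -1)
  hex 10: (9, -7, -2)
  hex 11: (9, -6, -3)
  hex 12: (9, -5, -4)
  hex 13: (9, -4, -5)
  hex 14: (9, -3, -6)
  hex 15: (9, -2, -7)
  hex 16: (8, -1, -7)
  hex 17: (7, 0, -7)
  hex 18: (6, 1, -7)
  hex 19: (5, 2, -7)
  hex 20: (4, 3, -7)
  hex 21: (3, 3, -6)
  hex 22: (2, 3, -5)
  hex 23: (1, 3, -4)
  hex 24: (0, 3, -3)
  hex 25: (-1, 3, -2)
  hex 26: (-1, 2, -1)
  hex 27: (-1, 1, 0)
  hex 28: (-1, 0, 1)
  hex 29: (-1, -1, 2)
Sorted: 30 hexes.

Answer: -1 -2 3
-1 -1 2
-1 0 1
-1 1 0
-1 2 -1
-1 3 -2
0 -3 3
0 3 -3
1 -4 3
1 3 -4
2 -5 3
2 3 -5
3 -6 3
3 3 -6
4 -7 3
4 3 -7
5 -7 2
5 2 -7
6 -7 1
6 1 -7
7 -7 0
7 0 -7
8 -7 -1
8 -1 -7
9 -7 -2
9 -6 -3
9 -5 -4
9 -4 -5
9 -3 -6
9 -2 -7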